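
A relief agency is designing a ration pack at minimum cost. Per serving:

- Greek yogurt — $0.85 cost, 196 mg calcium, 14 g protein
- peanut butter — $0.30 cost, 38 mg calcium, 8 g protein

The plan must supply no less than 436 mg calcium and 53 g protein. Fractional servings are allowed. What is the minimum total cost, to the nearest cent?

$2.45

With two linear requirements the optimum uses one or two foods; enumerate the corners.
Greek yogurt only: max(436/196, 53/14) = 3.786 servings → $3.22.
peanut butter only: max(436/38, 53/8) = 11.47 servings → $3.44.
Greek yogurt + peanut butter with both tight: 1.423 servings and 4.135 servings → $2.45.
Cheapest feasible corner: $2.45.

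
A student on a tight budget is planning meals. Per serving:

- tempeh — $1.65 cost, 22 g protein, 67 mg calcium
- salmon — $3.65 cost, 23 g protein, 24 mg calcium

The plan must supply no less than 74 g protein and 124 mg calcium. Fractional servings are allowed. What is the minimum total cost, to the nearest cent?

Compare the cost at each extreme point of the feasible region.
tempeh only: max(74/22, 124/67) = 3.364 servings → $5.55.
salmon only: max(74/23, 124/24) = 5.167 servings → $18.86.
tempeh + salmon with both tight: 1.062 servings and 2.201 servings → $9.79.
Cheapest feasible corner: $5.55.

$5.55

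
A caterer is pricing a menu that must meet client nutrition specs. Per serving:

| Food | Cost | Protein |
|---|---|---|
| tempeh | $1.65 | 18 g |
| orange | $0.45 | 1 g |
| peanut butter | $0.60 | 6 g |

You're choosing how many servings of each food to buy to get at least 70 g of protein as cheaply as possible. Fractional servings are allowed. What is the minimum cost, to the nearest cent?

Cost per g of protein: tempeh $0.0917, peanut butter $0.1000, orange $0.4500.
With no serving limits, use only tempeh: 70 g / 18 g = 3.889 servings × $1.65 = $6.42.

$6.42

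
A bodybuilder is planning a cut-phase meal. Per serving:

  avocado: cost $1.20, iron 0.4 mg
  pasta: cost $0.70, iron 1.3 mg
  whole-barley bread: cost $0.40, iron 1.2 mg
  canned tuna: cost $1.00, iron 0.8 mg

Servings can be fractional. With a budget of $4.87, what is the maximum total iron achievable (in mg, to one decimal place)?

Iron per dollar: whole-barley bread 3, pasta 1.857, canned tuna 0.8, avocado 0.3333.
With no serving limits, spend the whole cost allowance on whole-barley bread: $4.87 / $0.40 × 1.2 mg = 14.6 mg.

14.6 mg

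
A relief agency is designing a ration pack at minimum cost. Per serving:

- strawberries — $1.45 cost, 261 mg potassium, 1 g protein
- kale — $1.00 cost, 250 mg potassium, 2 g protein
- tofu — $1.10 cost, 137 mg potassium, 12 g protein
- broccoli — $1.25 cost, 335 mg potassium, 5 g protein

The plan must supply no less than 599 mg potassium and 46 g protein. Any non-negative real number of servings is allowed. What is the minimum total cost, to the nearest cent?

This is a tiny linear program; its minimum lies at a vertex of the feasible set. List the vertices and price them.
strawberries only: max(599/261, 46/1) = 46 servings → $66.70.
kale only: max(599/250, 46/2) = 23 servings → $23.00.
tofu only: max(599/137, 46/12) = 4.372 servings → $4.81.
broccoli only: max(599/335, 46/5) = 9.2 servings → $11.50.
strawberries + kale with both targets exact would need a negative amount; discard.
strawberries + tofu with both tight: 0.2958 servings and 3.809 servings → $4.62.
strawberries + broccoli with both targets exact would need a negative amount; discard.
kale + tofu with both tight: 0.325 servings and 3.779 servings → $4.48.
kale + broccoli: intersection lies outside the first quadrant.
tofu + broccoli with both tight: 3.723 servings and 0.2657 servings → $4.43.
The minimum over all feasible corners is $4.43.

$4.43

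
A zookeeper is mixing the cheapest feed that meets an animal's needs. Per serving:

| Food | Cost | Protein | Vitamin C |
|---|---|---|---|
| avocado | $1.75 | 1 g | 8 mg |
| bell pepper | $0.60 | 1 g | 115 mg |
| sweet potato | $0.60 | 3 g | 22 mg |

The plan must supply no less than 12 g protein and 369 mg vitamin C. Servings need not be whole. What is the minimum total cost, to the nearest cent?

Check every corner: each single food scaled to meet both minima, and each pair solved so both constraints bind.
avocado only: max(12/1, 369/8) = 46.12 servings → $80.72.
bell pepper only: max(12/1, 369/115) = 12 servings → $7.20.
sweet potato only: max(12/3, 369/22) = 16.77 servings → $10.06.
avocado + bell pepper with both tight: 9.449 servings and 2.551 servings → $18.07.
avocado + sweet potato with both targets exact would need a negative amount; discard.
bell pepper + sweet potato with both tight: 2.61 servings and 3.13 servings → $3.44.
Cheapest feasible corner: $3.44.

$3.44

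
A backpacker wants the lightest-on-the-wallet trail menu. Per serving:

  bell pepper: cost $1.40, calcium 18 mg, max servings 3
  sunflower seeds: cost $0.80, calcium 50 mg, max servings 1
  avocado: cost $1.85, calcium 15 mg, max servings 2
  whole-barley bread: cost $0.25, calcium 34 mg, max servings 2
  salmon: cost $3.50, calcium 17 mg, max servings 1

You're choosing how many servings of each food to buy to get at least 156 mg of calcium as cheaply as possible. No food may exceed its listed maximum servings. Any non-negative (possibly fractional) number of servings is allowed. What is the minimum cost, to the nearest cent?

Cost per mg of calcium: whole-barley bread $0.0074, sunflower seeds $0.0160, bell pepper $0.0778, avocado $0.1233, salmon $0.2059.
Take 2 servings of whole-barley bread: +68.0 mg calcium for $0.50 (total $0.50, still need 88.0 mg).
Take 1 serving of sunflower seeds: +50.0 mg calcium for $0.80 (total $1.30, still need 38.0 mg).
Take 2.111 servings of bell pepper: +38.0 mg calcium for $2.96 (total $4.26, still need 0.0 mg).
Greedy by cheapest-per-mg is optimal for a single linear constraint, so the minimum cost is $4.26.

$4.26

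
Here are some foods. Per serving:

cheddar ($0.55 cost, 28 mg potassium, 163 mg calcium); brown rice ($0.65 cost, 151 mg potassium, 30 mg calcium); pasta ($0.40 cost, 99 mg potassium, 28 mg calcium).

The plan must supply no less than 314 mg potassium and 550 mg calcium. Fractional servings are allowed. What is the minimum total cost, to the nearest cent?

$2.57

Minimising a linear cost over {potassium ≥ 314, calcium ≥ 550, servings ≥ 0} — the optimum is at a vertex, using one or two foods.
cheddar only: max(314/28, 550/163) = 11.21 servings → $6.17.
brown rice only: max(314/151, 550/30) = 18.33 servings → $11.92.
pasta only: max(314/99, 550/28) = 19.64 servings → $7.86.
cheddar + brown rice with both tight: 3.097 servings and 1.505 servings → $2.68.
cheddar + pasta with both tight: 2.974 servings and 2.331 servings → $2.57.
brown rice + pasta with both targets exact would need a negative amount; discard.
The minimum over all feasible corners is $2.57.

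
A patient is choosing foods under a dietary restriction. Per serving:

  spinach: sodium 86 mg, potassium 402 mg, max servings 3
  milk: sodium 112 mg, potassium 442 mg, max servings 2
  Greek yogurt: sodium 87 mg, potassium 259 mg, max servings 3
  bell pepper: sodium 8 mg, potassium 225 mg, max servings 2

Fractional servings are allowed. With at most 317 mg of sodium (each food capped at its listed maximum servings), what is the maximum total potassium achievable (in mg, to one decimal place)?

Potassium per mg sodium: bell pepper 28.12, spinach 4.674, milk 3.946, Greek yogurt 2.977.
Take 2 servings of bell pepper: uses 16 mg sodium, +450.0 mg potassium (running total 450.0 mg).
Take 3 servings of spinach: uses 258 mg sodium, +1206.0 mg potassium (running total 1656.0 mg).
Take 0.3839 servings of milk: uses 43 mg sodium, +169.7 mg potassium (running total 1825.7 mg).
Filling greedily by potassium-per-mg sodium is optimal for one linear limit, giving 1825.7 mg.

1825.7 mg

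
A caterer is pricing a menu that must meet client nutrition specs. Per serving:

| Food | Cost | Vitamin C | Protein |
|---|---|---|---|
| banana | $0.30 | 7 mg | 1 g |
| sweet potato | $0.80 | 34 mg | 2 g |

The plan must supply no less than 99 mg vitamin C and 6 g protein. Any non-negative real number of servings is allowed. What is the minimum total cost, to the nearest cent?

The cheapest plan sits at a corner of the feasible region — with two constraints it uses at most two foods.
banana only: max(99/7, 6/1) = 14.14 servings → $4.24.
sweet potato only: max(99/34, 6/2) = 3 servings → $2.40.
banana + sweet potato with both tight: 0.3 servings and 2.85 servings → $2.37.
So the least-cost plan costs $2.37.

$2.37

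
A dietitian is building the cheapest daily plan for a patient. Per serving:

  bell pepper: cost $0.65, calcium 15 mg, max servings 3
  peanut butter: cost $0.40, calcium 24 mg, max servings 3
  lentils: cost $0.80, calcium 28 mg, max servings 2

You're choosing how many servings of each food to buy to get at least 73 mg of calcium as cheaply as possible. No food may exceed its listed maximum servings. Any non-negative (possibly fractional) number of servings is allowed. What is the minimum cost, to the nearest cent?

Cost per mg of calcium: peanut butter $0.0167, lentils $0.0286, bell pepper $0.0433.
Take 3 servings of peanut butter: +72.0 mg calcium for $1.20 (total $1.20, still need 1.0 mg).
Take 0.03571 servings of lentils: +1.0 mg calcium for $0.03 (total $1.23, still need 0.0 mg).
Filling from the cheapest source first is optimal under one linear minimum: $1.23.

$1.23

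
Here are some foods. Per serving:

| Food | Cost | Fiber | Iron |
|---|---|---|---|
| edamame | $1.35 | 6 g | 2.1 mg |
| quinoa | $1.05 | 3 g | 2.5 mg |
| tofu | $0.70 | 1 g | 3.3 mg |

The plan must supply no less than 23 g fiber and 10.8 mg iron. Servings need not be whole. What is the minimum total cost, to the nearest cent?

$5.62

An LP optimum is at a vertex; with two nutrient constraints at most two foods are used. Check each candidate.
edamame only: max(23/6, 10.8/2.1) = 5.143 servings → $6.94.
quinoa only: max(23/3, 10.8/2.5) = 7.667 servings → $8.05.
tofu only: max(23/1, 10.8/3.3) = 23 servings → $16.10.
edamame + quinoa with both tight: 2.885 servings and 1.897 servings → $5.89.
edamame + tofu with both tight: 3.678 servings and 0.9322 servings → $5.62.
quinoa + tofu: the both-tight solution has a negative serving — not a feasible corner.
Cheapest feasible corner: $5.62.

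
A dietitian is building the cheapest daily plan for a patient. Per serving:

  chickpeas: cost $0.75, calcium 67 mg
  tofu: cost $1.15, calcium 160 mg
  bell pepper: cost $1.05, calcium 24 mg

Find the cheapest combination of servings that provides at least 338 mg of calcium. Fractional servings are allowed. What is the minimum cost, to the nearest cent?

$2.43

Cost per mg of calcium: tofu $0.0072, chickpeas $0.0112, bell pepper $0.0437.
With no serving limits, use only tofu: 338 mg / 160 mg = 2.112 servings × $1.15 = $2.43.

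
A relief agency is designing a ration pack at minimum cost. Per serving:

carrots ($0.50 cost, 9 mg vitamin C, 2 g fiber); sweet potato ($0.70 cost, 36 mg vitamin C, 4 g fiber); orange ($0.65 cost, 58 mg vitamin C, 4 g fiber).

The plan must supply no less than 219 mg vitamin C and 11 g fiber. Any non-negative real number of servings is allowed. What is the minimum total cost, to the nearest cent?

$2.45

carrots only: max(219/9, 11/2) = 24.33 servings → $12.17.
sweet potato only: max(219/36, 11/4) = 6.083 servings → $4.26.
orange only: max(219/58, 11/4) = 3.776 servings → $2.45.
carrots + sweet potato: the both-tight solution has a negative serving — not a feasible corner.
carrots + orange: the both-tight solution has a negative serving — not a feasible corner.
sweet potato + orange with both targets exact would need a negative amount; discard.
The minimum over all feasible corners is $2.45.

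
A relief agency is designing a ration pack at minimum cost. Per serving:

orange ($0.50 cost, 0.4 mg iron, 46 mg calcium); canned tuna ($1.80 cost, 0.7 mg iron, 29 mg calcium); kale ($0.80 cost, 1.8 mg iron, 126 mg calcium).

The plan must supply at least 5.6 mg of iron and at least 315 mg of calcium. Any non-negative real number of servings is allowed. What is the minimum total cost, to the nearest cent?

$2.49

Minimising a linear cost over {iron ≥ 5.6, calcium ≥ 315, servings ≥ 0} — the optimum is at a vertex, using one or two foods.
orange only: max(5.6/0.4, 315/46) = 14 servings → $7.00.
canned tuna only: max(5.6/0.7, 315/29) = 10.86 servings → $19.55.
kale only: max(5.6/1.8, 315/126) = 3.111 servings → $2.49.
orange + canned tuna with both tight: 2.82 servings and 6.388 servings → $12.91.
orange + kale with both targets exact would need a negative amount; discard.
canned tuna + kale with both tight: 3.85 servings and 1.614 servings → $8.22.
The minimum over all feasible corners is $2.49.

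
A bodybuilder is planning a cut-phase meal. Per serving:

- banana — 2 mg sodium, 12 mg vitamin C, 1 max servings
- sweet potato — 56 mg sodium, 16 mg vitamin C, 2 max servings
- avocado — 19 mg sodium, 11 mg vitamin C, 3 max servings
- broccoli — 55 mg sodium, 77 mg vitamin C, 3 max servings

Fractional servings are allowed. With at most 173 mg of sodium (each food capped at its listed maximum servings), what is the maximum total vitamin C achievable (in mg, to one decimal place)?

246.5 mg

Vitamin C per mg sodium: banana 6, broccoli 1.4, avocado 0.5789, sweet potato 0.2857.
Take 1 serving of banana: uses 2 mg sodium, +12.0 mg vitamin C (running total 12.0 mg).
Take 3 servings of broccoli: uses 165 mg sodium, +231.0 mg vitamin C (running total 243.0 mg).
Take 0.3158 servings of avocado: uses 6 mg sodium, +3.5 mg vitamin C (running total 246.5 mg).
Greedy by best ratio exhausts the sodium allowance optimally: 246.5 mg.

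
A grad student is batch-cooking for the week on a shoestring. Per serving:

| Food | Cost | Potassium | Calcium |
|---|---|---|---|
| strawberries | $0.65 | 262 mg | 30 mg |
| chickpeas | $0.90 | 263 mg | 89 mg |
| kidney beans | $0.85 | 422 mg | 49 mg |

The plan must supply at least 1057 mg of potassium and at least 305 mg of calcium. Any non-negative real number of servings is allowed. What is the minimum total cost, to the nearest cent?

$3.28

strawberries only: max(1057/262, 305/30) = 10.17 servings → $6.61.
chickpeas only: max(1057/263, 305/89) = 4.019 servings → $3.62.
kidney beans only: max(1057/422, 305/49) = 6.224 servings → $5.29.
strawberries + chickpeas with both tight: 0.8982 servings and 3.124 servings → $3.40.
strawberries + kidney beans: the both-tight solution has a negative serving — not a feasible corner.
chickpeas + kidney beans with both tight: 3.118 servings and 0.5617 servings → $3.28.
The minimum over all feasible corners is $3.28.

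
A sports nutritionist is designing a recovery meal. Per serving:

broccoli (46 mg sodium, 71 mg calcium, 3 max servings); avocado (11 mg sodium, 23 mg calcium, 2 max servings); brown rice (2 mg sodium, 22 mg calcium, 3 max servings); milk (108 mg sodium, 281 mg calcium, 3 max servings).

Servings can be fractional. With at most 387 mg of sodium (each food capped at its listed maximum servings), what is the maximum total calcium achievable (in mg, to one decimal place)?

1009.0 mg

Calcium per mg sodium: brown rice 11, milk 2.602, avocado 2.091, broccoli 1.543.
Take 3 servings of brown rice: uses 6 mg sodium, +66.0 mg calcium (running total 66.0 mg).
Take 3 servings of milk: uses 324 mg sodium, +843.0 mg calcium (running total 909.0 mg).
Take 2 servings of avocado: uses 22 mg sodium, +46.0 mg calcium (running total 955.0 mg).
Take 0.7609 servings of broccoli: uses 35 mg sodium, +54.0 mg calcium (running total 1009.0 mg).
Filling greedily by calcium-per-mg sodium is optimal for one linear limit, giving 1009.0 mg.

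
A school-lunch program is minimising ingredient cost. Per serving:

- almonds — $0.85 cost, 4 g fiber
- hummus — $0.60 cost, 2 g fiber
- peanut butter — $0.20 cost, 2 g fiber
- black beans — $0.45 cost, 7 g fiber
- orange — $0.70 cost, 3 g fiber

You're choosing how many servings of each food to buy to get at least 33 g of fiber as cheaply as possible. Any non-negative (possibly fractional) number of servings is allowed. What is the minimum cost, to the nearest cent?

Cost per g of fiber: black beans $0.0643, peanut butter $0.1000, almonds $0.2125, orange $0.2333, hummus $0.3000.
With no serving limits, use only black beans: 33 g / 7 g = 4.714 servings × $0.45 = $2.12.

$2.12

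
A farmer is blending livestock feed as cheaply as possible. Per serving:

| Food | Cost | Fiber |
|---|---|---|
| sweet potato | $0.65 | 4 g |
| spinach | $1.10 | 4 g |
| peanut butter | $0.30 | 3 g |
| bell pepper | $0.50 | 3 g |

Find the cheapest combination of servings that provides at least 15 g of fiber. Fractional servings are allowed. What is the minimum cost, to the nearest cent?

$1.50

Cost per g of fiber: peanut butter $0.1000, sweet potato $0.1625, bell pepper $0.1667, spinach $0.2750.
With no serving limits, use only peanut butter: 15 g / 3 g = 5 servings × $0.30 = $1.50.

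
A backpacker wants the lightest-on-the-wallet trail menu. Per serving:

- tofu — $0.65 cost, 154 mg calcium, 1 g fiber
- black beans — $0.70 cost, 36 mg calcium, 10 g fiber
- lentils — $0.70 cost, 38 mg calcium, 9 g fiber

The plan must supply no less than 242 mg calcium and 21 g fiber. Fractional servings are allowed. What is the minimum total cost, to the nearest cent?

$2.11

For a min-cost LP with two ≥-constraints, a basic feasible solution has at most two positive variables.
tofu only: max(242/154, 21/1) = 21 servings → $13.65.
black beans only: max(242/36, 21/10) = 6.722 servings → $4.71.
lentils only: max(242/38, 21/9) = 6.368 servings → $4.46.
tofu + black beans with both tight: 1.106 servings and 1.989 servings → $2.11.
tofu + lentils with both tight: 1.024 servings and 2.22 servings → $2.22.
black beans + lentils: intersection lies outside the first quadrant.
So the least-cost plan costs $2.11.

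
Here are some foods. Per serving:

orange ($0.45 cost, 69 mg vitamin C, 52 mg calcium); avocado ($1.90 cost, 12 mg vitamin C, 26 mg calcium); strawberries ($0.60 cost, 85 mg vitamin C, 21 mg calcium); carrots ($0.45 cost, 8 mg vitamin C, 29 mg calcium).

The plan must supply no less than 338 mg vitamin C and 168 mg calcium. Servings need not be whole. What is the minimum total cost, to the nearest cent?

Compare the cost at each extreme point of the feasible region.
orange only: max(338/69, 168/52) = 4.899 servings → $2.20.
avocado only: max(338/12, 168/26) = 28.17 servings → $53.52.
strawberries only: max(338/85, 168/21) = 8 servings → $4.80.
carrots only: max(338/8, 168/29) = 42.25 servings → $19.01.
orange + avocado: the both-tight solution has a negative serving — not a feasible corner.
orange + strawberries with both tight: 2.417 servings and 2.014 servings → $2.30.
orange + carrots: intersection lies outside the first quadrant.
avocado + strawberries with both tight: 3.668 servings and 3.459 servings → $9.04.
avocado + carrots with both targets exact would need a negative amount; discard.
strawberries + carrots with both tight: 3.682 servings and 3.127 servings → $3.62.
Cheapest feasible corner: $2.20.

$2.20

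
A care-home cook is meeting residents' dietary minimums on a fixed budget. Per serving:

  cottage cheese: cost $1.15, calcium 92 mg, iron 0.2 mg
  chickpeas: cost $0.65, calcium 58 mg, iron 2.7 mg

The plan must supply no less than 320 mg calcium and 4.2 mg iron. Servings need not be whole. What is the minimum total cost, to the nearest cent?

$3.59

cottage cheese only: max(320/92, 4.2/0.2) = 21 servings → $24.15.
chickpeas only: max(320/58, 4.2/2.7) = 5.517 servings → $3.59.
cottage cheese + chickpeas with both tight: 2.62 servings and 1.361 servings → $3.90.
The minimum over all feasible corners is $3.59.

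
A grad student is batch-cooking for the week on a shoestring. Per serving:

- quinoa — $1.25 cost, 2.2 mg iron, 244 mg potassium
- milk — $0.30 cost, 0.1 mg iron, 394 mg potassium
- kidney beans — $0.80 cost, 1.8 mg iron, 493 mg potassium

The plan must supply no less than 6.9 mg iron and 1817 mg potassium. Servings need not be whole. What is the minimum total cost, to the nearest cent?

An LP optimum is at a vertex; with two nutrient constraints at most two foods are used. Check each candidate.
quinoa only: max(6.9/2.2, 1817/244) = 7.447 servings → $9.31.
milk only: max(6.9/0.1, 1817/394) = 69 servings → $20.70.
kidney beans only: max(6.9/1.8, 1817/493) = 3.833 servings → $3.07.
quinoa + milk with both tight: 3.012 servings and 2.747 servings → $4.59.
quinoa + kidney beans with both tight: 0.2031 servings and 3.585 servings → $3.12.
milk + kidney beans: the both-tight solution has a negative serving — not a feasible corner.
The minimum over all feasible corners is $3.07.

$3.07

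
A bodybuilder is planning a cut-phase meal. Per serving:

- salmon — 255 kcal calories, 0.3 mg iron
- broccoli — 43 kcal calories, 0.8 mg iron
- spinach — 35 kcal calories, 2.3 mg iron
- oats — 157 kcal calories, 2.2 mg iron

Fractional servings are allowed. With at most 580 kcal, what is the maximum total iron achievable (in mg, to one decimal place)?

38.1 mg

Iron per kcal: spinach 0.06571, broccoli 0.0186, oats 0.01401, salmon 0.001176.
With no serving limits, spend the whole calories allowance on spinach: 580 kcal / 35 kcal × 2.3 mg = 38.1 mg.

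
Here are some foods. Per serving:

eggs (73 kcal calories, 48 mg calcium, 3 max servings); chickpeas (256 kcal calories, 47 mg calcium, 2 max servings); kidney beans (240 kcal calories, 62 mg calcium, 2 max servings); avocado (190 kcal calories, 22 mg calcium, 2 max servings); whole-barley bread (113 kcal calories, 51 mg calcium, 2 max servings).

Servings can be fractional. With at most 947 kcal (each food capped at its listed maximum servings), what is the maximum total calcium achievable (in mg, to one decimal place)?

Calcium per kcal: eggs 0.6575, whole-barley bread 0.4513, kidney beans 0.2583, chickpeas 0.1836, avocado 0.1158.
Take 3 servings of eggs: uses 219 kcal, +144.0 mg calcium (running total 144.0 mg).
Take 2 servings of whole-barley bread: uses 226 kcal, +102.0 mg calcium (running total 246.0 mg).
Take 2 servings of kidney beans: uses 480 kcal, +124.0 mg calcium (running total 370.0 mg).
Take 0.08594 servings of chickpeas: uses 22 kcal, +4.0 mg calcium (running total 374.0 mg).
Filling greedily by calcium-per-kcal is optimal for one linear limit, giving 374.0 mg.

374.0 mg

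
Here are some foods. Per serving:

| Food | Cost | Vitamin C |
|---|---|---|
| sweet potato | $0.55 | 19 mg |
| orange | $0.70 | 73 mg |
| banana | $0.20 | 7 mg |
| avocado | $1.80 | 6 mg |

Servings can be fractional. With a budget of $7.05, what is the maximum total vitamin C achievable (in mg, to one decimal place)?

Vitamin C per dollar: orange 104.3, banana 35, sweet potato 34.55, avocado 3.333.
With no serving limits, spend the whole cost allowance on orange: $7.05 / $0.70 × 73 mg = 735.2 mg.

735.2 mg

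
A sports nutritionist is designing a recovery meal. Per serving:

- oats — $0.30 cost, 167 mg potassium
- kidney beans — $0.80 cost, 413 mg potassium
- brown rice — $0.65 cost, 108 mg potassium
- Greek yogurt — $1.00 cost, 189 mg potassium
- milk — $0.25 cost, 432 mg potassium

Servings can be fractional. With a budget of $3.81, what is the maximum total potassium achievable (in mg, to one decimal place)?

Potassium per dollar: milk 1728, oats 556.7, kidney beans 516.2, Greek yogurt 189, brown rice 166.2.
With no serving limits, spend the whole cost allowance on milk: $3.81 / $0.25 × 432 mg = 6583.7 mg.

6583.7 mg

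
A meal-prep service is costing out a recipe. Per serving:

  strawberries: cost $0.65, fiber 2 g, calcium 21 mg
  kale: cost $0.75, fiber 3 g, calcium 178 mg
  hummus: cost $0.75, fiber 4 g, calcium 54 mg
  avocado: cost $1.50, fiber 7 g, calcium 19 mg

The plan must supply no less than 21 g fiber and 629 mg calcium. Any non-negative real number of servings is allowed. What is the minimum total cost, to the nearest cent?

$4.41

At the optimum either one food covers both requirements or two foods hit both targets exactly; no other combination can be cheaper.
strawberries only: max(21/2, 629/21) = 29.95 servings → $19.47.
kale only: max(21/3, 629/178) = 7 servings → $5.25.
hummus only: max(21/4, 629/54) = 11.65 servings → $8.74.
avocado only: max(21/7, 629/19) = 33.11 servings → $49.66.
strawberries + kale with both tight: 6.317 servings and 2.788 servings → $6.20.
strawberries + hummus: the both-tight solution has a negative serving — not a feasible corner.
strawberries + avocado: the both-tight solution has a negative serving — not a feasible corner.
kale + hummus with both tight: 2.513 servings and 3.365 servings → $4.41.
kale + avocado with both tight: 3.368 servings and 1.557 servings → $4.86.
hummus + avocado with both targets exact would need a negative amount; discard.
So the least-cost plan costs $4.41.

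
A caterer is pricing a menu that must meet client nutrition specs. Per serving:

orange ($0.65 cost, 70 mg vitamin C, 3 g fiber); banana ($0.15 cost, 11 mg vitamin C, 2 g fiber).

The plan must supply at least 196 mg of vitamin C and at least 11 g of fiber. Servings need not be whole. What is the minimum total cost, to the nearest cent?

At the optimum either one food covers both requirements or two foods hit both targets exactly; no other combination can be cheaper.
orange only: max(196/70, 11/3) = 3.667 servings → $2.38.
banana only: max(196/11, 11/2) = 17.82 servings → $2.67.
orange + banana with both tight: 2.533 servings and 1.701 servings → $1.90.
So the least-cost plan costs $1.90.

$1.90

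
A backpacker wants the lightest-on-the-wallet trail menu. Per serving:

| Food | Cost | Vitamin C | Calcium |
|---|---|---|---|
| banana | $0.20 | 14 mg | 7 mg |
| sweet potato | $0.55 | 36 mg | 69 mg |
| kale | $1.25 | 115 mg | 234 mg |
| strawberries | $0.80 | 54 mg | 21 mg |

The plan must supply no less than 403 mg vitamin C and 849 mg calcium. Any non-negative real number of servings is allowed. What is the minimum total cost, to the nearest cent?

This is a tiny linear program; its minimum lies at a vertex of the feasible set. List the vertices and price them.
banana only: max(403/14, 849/7) = 121.3 servings → $24.26.
sweet potato only: max(403/36, 849/69) = 12.3 servings → $6.77.
kale only: max(403/115, 849/234) = 3.628 servings → $4.54.
strawberries only: max(403/54, 849/21) = 40.43 servings → $32.34.
banana + sweet potato: intersection lies outside the first quadrant.
banana + kale: the both-tight solution has a negative serving — not a feasible corner.
banana + strawberries with both targets exact would need a negative amount; discard.
sweet potato + kale with both targets exact would need a negative amount; discard.
sweet potato + strawberries: the both-tight solution has a negative serving — not a feasible corner.
kale + strawberries with both targets exact would need a negative amount; discard.
So the least-cost plan costs $4.54.

$4.54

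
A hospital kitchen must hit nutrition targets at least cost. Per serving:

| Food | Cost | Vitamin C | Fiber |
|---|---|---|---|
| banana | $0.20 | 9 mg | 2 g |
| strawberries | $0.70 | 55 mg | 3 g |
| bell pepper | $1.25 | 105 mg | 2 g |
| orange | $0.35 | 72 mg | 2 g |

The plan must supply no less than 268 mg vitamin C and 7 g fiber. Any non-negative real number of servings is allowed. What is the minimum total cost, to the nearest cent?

For a min-cost LP with two ≥-constraints, a basic feasible solution has at most two positive variables.
banana only: max(268/9, 7/2) = 29.78 servings → $5.96.
strawberries only: max(268/55, 7/3) = 4.873 servings → $3.41.
bell pepper only: max(268/105, 7/2) = 3.5 servings → $4.38.
orange only: max(268/72, 7/2) = 3.722 servings → $1.30.
banana + strawberries: the both-tight solution has a negative serving — not a feasible corner.
banana + bell pepper with both tight: 1.036 servings and 2.464 servings → $3.29.
banana + orange: intersection lies outside the first quadrant.
strawberries + bell pepper with both tight: 0.9707 servings and 2.044 servings → $3.23.
strawberries + orange with both targets exact would need a negative amount; discard.
bell pepper + orange with both tight: 0.4848 servings and 3.015 servings → $1.66.
Cheapest feasible corner: $1.30.

$1.30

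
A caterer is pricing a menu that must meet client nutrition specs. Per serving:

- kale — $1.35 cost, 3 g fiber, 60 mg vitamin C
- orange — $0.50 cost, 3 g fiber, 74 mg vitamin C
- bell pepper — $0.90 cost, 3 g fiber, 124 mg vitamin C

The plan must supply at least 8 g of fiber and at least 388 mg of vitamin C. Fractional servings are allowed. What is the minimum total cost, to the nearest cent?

$2.62

kale only: max(8/3, 388/60) = 6.467 servings → $8.73.
orange only: max(8/3, 388/74) = 5.243 servings → $2.62.
bell pepper only: max(8/3, 388/124) = 3.129 servings → $2.82.
kale + orange: intersection lies outside the first quadrant.
kale + bell pepper with both targets exact would need a negative amount; discard.
orange + bell pepper with both targets exact would need a negative amount; discard.
The minimum over all feasible corners is $2.62.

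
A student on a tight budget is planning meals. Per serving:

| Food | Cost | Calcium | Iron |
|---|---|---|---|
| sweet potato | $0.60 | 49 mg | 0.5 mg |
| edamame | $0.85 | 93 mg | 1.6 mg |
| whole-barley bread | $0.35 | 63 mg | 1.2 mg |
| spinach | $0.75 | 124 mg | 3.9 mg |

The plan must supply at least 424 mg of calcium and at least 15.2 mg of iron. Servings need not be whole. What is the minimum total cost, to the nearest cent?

$2.92

With two linear requirements the optimum uses one or two foods; enumerate the corners.
sweet potato only: max(424/49, 15.2/0.5) = 30.4 servings → $18.24.
edamame only: max(424/93, 15.2/1.6) = 9.5 servings → $8.07.
whole-barley bread only: max(424/63, 15.2/1.2) = 12.67 servings → $4.43.
spinach only: max(424/124, 15.2/3.9) = 3.897 servings → $2.92.
sweet potato + edamame: the both-tight solution has a negative serving — not a feasible corner.
sweet potato + whole-barley bread with both targets exact would need a negative amount; discard.
sweet potato + spinach: intersection lies outside the first quadrant.
edamame + whole-barley bread with both targets exact would need a negative amount; discard.
edamame + spinach: the both-tight solution has a negative serving — not a feasible corner.
whole-barley bread + spinach: the both-tight solution has a negative serving — not a feasible corner.
The minimum over all feasible corners is $2.92.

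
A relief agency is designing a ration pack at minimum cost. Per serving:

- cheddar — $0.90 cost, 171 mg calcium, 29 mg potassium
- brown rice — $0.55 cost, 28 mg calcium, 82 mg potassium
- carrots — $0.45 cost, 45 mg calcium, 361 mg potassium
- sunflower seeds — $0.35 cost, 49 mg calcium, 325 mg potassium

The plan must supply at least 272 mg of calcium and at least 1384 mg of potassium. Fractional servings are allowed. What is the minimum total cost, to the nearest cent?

At the optimum either one food covers both requirements or two foods hit both targets exactly; no other combination can be cheaper.
cheddar only: max(272/171, 1384/29) = 47.72 servings → $42.95.
brown rice only: max(272/28, 1384/82) = 16.88 servings → $9.28.
carrots only: max(272/45, 1384/361) = 6.044 servings → $2.72.
sunflower seeds only: max(272/49, 1384/325) = 5.551 servings → $1.94.
cheddar + brown rice: intersection lies outside the first quadrant.
cheddar + carrots with both tight: 0.5943 servings and 3.786 servings → $2.24.
cheddar + sunflower seeds with both tight: 0.3801 servings and 4.225 servings → $1.82.
brown rice + carrots with both tight: 5.596 servings and 2.563 servings → $4.23.
brown rice + sunflower seeds with both tight: 4.05 servings and 3.237 servings → $3.36.
carrots + sunflower seeds with both targets exact would need a negative amount; discard.
So the least-cost plan costs $1.82.

$1.82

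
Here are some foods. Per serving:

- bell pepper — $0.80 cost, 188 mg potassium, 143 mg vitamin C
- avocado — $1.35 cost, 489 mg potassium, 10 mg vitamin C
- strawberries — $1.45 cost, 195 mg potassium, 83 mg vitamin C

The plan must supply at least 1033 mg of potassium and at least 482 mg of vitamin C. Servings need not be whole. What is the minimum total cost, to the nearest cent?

$3.78

For a min-cost LP with two ≥-constraints, a basic feasible solution has at most two positive variables.
bell pepper only: max(1033/188, 482/143) = 5.495 servings → $4.40.
avocado only: max(1033/489, 482/10) = 48.2 servings → $65.07.
strawberries only: max(1033/195, 482/83) = 5.807 servings → $8.42.
bell pepper + avocado with both tight: 3.312 servings and 0.8392 servings → $3.78.
bell pepper + strawberries with both tight: 0.6719 servings and 4.65 servings → $7.28.
avocado + strawberries with both targets exact would need a negative amount; discard.
So the least-cost plan costs $3.78.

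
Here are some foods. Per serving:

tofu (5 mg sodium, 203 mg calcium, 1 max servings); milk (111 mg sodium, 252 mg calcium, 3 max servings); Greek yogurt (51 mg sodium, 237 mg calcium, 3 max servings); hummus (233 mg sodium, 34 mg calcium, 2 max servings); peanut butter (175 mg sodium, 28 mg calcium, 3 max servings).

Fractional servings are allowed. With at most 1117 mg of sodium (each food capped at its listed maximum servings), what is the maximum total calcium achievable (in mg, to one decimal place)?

1768.7 mg

Calcium per mg sodium: tofu 40.6, Greek yogurt 4.647, milk 2.27, peanut butter 0.16, hummus 0.1459.
Take 1 serving of tofu: uses 5 mg sodium, +203.0 mg calcium (running total 203.0 mg).
Take 3 servings of Greek yogurt: uses 153 mg sodium, +711.0 mg calcium (running total 914.0 mg).
Take 3 servings of milk: uses 333 mg sodium, +756.0 mg calcium (running total 1670.0 mg).
Take 3 servings of peanut butter: uses 525 mg sodium, +84.0 mg calcium (running total 1754.0 mg).
Take 0.4335 servings of hummus: uses 101 mg sodium, +14.7 mg calcium (running total 1768.7 mg).
Greedy by best ratio exhausts the sodium allowance optimally: 1768.7 mg.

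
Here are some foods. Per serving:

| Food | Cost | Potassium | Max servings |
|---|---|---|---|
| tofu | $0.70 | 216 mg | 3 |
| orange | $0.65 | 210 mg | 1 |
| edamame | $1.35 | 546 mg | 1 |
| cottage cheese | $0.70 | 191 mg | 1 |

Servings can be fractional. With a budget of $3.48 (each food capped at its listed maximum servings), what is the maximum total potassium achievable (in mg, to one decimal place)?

1212.7 mg

Potassium per dollar: edamame 404.4, orange 323.1, tofu 308.6, cottage cheese 272.9.
Take 1 serving of edamame: spends $1.35, +546.0 mg potassium (running total 546.0 mg).
Take 1 serving of orange: spends $0.65, +210.0 mg potassium (running total 756.0 mg).
Take 2.114 servings of tofu: spends $1.48, +456.7 mg potassium (running total 1212.7 mg).
Greedy by best ratio exhausts the cost allowance optimally: 1212.7 mg.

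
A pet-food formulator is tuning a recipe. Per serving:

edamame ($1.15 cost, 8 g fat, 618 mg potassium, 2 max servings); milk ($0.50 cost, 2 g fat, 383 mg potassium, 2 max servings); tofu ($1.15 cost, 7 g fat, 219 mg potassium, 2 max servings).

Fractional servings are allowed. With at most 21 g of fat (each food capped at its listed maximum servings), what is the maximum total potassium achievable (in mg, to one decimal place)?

2033.3 mg

Potassium per g fat: milk 191.5, edamame 77.25, tofu 31.29.
Take 2 servings of milk: uses 4 g fat, +766.0 mg potassium (running total 766.0 mg).
Take 2 servings of edamame: uses 16 g fat, +1236.0 mg potassium (running total 2002.0 mg).
Take 0.1429 servings of tofu: uses 1 g fat, +31.3 mg potassium (running total 2033.3 mg).
Greedy by best ratio exhausts the fat allowance optimally: 2033.3 mg.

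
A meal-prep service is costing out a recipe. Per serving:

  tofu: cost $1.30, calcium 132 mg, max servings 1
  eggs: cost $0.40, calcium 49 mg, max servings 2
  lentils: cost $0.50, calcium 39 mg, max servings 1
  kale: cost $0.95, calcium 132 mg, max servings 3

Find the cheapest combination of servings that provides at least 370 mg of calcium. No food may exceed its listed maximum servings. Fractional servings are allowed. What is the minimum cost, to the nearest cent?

$2.66

Cost per mg of calcium: kale $0.0072, eggs $0.0082, tofu $0.0098, lentils $0.0128.
Take 2.803 servings of kale: +370.0 mg calcium for $2.66 (total $2.66, still need 0.0 mg).
Greedy by cheapest-per-mg is optimal for a single linear constraint, so the minimum cost is $2.66.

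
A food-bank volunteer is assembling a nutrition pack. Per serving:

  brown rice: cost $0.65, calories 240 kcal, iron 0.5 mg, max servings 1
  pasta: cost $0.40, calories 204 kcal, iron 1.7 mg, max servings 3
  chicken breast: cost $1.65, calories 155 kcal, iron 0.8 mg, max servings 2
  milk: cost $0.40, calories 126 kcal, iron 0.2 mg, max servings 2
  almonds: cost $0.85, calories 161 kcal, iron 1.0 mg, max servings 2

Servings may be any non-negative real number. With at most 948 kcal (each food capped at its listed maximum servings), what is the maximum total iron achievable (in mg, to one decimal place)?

7.2 mg

Iron per kcal: pasta 0.008333, almonds 0.006211, chicken breast 0.005161, brown rice 0.002083, milk 0.001587.
Take 3 servings of pasta: uses 612 kcal, +5.1 mg iron (running total 5.1 mg).
Take 2 servings of almonds: uses 322 kcal, +2.0 mg iron (running total 7.1 mg).
Take 0.09032 servings of chicken breast: uses 14 kcal, +0.1 mg iron (running total 7.2 mg).
Filling greedily by iron-per-kcal is optimal for one linear limit, giving 7.2 mg.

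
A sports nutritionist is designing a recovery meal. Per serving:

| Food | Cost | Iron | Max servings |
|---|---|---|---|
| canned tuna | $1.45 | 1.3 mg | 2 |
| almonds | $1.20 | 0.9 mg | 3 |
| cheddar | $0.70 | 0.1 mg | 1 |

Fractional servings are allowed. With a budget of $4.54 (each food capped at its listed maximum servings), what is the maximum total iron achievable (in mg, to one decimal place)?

3.8 mg

Iron per dollar: canned tuna 0.8966, almonds 0.75, cheddar 0.1429.
Take 2 servings of canned tuna: spends $2.90, +2.6 mg iron (running total 2.6 mg).
Take 1.367 servings of almonds: spends $1.64, +1.2 mg iron (running total 3.8 mg).
Filling greedily by iron-per-dollar is optimal for one linear limit, giving 3.8 mg.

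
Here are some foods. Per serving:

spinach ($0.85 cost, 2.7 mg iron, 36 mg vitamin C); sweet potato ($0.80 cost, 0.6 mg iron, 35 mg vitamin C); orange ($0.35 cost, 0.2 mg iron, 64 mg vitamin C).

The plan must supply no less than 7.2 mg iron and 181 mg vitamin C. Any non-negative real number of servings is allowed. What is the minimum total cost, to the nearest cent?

Minimising a linear cost over {iron ≥ 7.2, vitamin C ≥ 181, servings ≥ 0} — the optimum is at a vertex, using one or two foods.
spinach only: max(7.2/2.7, 181/36) = 5.028 servings → $4.27.
sweet potato only: max(7.2/0.6, 181/35) = 12 servings → $9.60.
orange only: max(7.2/0.2, 181/64) = 36 servings → $12.60.
spinach + sweet potato with both tight: 1.967 servings and 3.148 servings → $4.19.
spinach + orange with both tight: 2.564 servings and 1.386 servings → $2.66.
sweet potato + orange with both targets exact would need a negative amount; discard.
So the least-cost plan costs $2.66.

$2.66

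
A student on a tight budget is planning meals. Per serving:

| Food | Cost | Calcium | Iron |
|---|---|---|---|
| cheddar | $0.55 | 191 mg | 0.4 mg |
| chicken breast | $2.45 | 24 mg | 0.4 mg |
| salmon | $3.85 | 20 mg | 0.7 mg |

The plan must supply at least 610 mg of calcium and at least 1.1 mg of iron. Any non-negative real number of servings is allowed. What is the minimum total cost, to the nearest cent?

cheddar only: max(610/191, 1.1/0.4) = 3.194 servings → $1.76.
chicken breast only: max(610/24, 1.1/0.4) = 25.42 servings → $62.27.
salmon only: max(610/20, 1.1/0.7) = 30.5 servings → $117.42.
cheddar + chicken breast: intersection lies outside the first quadrant.
cheddar + salmon: intersection lies outside the first quadrant.
chicken breast + salmon: the both-tight solution has a negative serving — not a feasible corner.
Cheapest feasible corner: $1.76.

$1.76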